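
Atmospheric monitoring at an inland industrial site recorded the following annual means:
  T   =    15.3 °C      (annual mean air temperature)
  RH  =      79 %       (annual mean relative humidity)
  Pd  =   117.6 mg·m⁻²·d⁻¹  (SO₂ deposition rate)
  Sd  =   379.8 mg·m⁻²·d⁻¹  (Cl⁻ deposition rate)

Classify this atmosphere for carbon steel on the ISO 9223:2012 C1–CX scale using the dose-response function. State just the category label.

carbon steel: T>10 °C ⇒ hinge -0.054·(15.3−10) = -0.2862
  sulphur-dioxide contribution → 77 μm/a
  chloride contribution → 101.4 μm/a
  ⇒ r_corr(carbon steel) = 178.4 μm/a
178 μm/a falls in (80, 200] for carbon steel → category C5

C5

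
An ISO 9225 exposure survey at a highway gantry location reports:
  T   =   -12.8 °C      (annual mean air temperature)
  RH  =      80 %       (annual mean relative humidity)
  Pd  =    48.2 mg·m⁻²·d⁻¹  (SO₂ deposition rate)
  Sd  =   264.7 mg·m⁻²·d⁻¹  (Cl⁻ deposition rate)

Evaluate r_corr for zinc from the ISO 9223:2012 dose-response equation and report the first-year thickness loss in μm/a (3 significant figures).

r_corr = 1.45 μm/a

zinc: T≤10 °C ⇒ hinge +0.038·(-12.8−10) = -0.8664
  Pd branch = 0.0129·Pd^0.44·e^(0.046·RH+f) = 1.183 μm/a
  Cl⁻ term: 0.0175·264.7^0.57·exp(0.008·80+0.085·-12.8) = 0.2688
  sum: 1.183 + 0.2688 → r_corr = 1.452 μm/a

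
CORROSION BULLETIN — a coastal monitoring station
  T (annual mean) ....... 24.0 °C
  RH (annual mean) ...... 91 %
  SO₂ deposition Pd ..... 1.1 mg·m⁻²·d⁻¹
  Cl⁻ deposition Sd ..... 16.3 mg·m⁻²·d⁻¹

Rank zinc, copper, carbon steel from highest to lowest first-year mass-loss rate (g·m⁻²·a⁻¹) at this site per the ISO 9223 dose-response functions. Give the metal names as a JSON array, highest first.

["carbon steel", "copper", "zinc"]

zinc: f(T) = -0.071·(T−10) [T>10 °C] = -0.9940
  Pd branch = 0.0129·Pd^0.44·e^(0.046·RH+f) = 0.3274 μm/a
  Cl⁻ term: 0.0175·16.3^0.57·exp(0.008·91+0.085·24.0) = 1.368
  sum: 0.3274 + 1.368 → r_corr = 1.695 μm/a
  mass loss = 1.695 μm/a × 7.14 g/cm³ = 12.11 g·m⁻²·a⁻¹
copper: f(T) = -0.080·(T−10) [T>10 °C] = -1.1200
  Pd branch = 0.0053·Pd^0.26·e^(0.059·RH+f) = 0.3805 μm/a
  Sd branch = 0.01025·Sd^0.27·e^(0.036·RH+0.049·T) = 1.869 μm/a
  r_corr = 0.3805 + 1.869 = 2.249 μm/a
  mass loss = 2.249 μm/a × 8.96 g/cm³ = 20.15 g·m⁻²·a⁻¹
carbon steel: f(T) = -0.054·(T−10) [T>10 °C] = -0.7560
  Pd branch = 1.77·Pd^0.52·e^(0.02·RH+f) = 5.39 μm/a
  Cl⁻ term: 0.102·16.3^0.62·exp(0.033·91+0.04·24.0) = 30.29
  r_corr = 5.39 + 30.29 = 35.68 μm/a
  mass loss = 35.68 μm/a × 7.85 g/cm³ = 280.1 g·m⁻²·a⁻¹
Ordering by g·m⁻²·a⁻¹: carbon steel (280) > copper (20.2) > zinc (12.1)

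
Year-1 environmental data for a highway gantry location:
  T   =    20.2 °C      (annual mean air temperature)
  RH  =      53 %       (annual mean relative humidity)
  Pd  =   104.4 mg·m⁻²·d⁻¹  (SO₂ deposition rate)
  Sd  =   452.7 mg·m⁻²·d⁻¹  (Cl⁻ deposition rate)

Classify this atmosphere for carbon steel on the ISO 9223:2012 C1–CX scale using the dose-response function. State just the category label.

C5

carbon steel: T>10 °C ⇒ hinge -0.054·(20.2−10) = -0.5508
  sulphur-dioxide contribution → 33.02 μm/a
  chloride contribution → 58.3 μm/a
  total first-year rate 91.33 μm/a
91.3 μm/a falls in (80, 200] for carbon steel → category C5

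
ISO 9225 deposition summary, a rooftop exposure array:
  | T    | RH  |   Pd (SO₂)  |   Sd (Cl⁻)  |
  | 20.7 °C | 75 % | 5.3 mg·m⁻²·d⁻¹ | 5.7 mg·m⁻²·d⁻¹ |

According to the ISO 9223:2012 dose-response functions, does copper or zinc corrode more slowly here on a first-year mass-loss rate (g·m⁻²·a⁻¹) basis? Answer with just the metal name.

copper: temperature factor f = -0.080·(10.7) = -0.8560
  sulphur-dioxide contribution → 0.2901 μm/a
  chloride contribution → 0.6728 μm/a
  ⇒ r_corr(copper) = 0.963 μm/a
  mass loss = 0.963 μm/a × 8.96 g/cm³ = 8.628 g·m⁻²·a⁻¹
zinc: T>10 °C ⇒ hinge -0.071·(20.7−10) = -0.7597
  sulphur-dioxide contribution → 0.396 μm/a
  chloride contribution → 0.4996 μm/a
  total first-year rate 0.8955 μm/a
  mass loss = 0.8955 μm/a × 7.14 g/cm³ = 6.394 g·m⁻²·a⁻¹
Ordering by g·m⁻²·a⁻¹: copper (8.63) > zinc (6.39)

zinc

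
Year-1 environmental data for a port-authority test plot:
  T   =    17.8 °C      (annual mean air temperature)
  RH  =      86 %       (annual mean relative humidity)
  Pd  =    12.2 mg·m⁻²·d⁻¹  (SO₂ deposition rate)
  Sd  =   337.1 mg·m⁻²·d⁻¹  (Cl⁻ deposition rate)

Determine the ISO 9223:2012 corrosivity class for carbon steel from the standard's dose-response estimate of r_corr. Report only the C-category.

C5

carbon steel: T>10 °C ⇒ hinge -0.054·(17.8−10) = -0.4212
  Pd branch = 1.77·Pd^0.52·e^(0.02·RH+f) = 23.82 μm/a
  Cl⁻ term: 0.102·337.1^0.62·exp(0.033·86+0.04·17.8) = 131.1
  r_corr = 23.82 + 131.1 = 154.9 μm/a
ISO 9223 Table 2 (carbon steel): 80 < 155 ≤ 200 μm/a ⇒ C5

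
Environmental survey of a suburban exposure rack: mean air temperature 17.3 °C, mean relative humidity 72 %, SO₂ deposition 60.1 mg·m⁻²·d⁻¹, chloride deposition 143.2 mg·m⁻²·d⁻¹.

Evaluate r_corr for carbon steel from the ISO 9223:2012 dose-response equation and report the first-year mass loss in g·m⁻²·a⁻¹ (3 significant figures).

r_corr = 706 g·m⁻²·a⁻¹

carbon steel: f(T) = -0.054·(T−10) [T>10 °C] = -0.3942
  sulphur-dioxide contribution → 42.38 μm/a
  chloride contribution → 47.61 μm/a
  ⇒ r_corr(carbon steel) = 89.99 μm/a
Convert to mass loss: 89.99 μm/a × 7.85 g/cm³ = 706.4 g·m⁻²·a⁻¹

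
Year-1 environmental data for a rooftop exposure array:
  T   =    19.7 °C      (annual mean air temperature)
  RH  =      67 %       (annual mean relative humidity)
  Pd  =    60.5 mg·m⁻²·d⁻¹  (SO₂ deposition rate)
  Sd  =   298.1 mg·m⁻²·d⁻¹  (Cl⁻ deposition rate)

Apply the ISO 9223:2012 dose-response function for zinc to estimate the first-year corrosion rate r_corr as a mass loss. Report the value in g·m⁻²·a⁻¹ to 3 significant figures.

r_corr = 35.5 g·m⁻²·a⁻¹

zinc: f(T) = -0.071·(T−10) [T>10 °C] = -0.6887
  sulphur-dioxide contribution → 0.8589 μm/a
  chloride contribution → 4.106 μm/a
  total first-year rate 4.965 μm/a
Convert to mass loss: 4.965 μm/a × 7.14 g/cm³ = 35.45 g·m⁻²·a⁻¹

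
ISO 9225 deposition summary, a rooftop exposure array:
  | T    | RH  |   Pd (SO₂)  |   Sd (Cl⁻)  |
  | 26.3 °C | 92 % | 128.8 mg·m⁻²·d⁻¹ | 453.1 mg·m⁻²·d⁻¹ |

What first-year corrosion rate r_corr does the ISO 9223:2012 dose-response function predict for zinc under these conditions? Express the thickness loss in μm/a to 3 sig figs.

zinc: T>10 °C ⇒ hinge -0.071·(26.3−10) = -1.1573
  Pd branch = 0.0129·Pd^0.44·e^(0.046·RH+f) = 2.367 μm/a
  Sd branch = 0.0175·Sd^0.57·e^(0.008·RH+0.085·T) = 11.16 μm/a
  r_corr = 2.367 + 11.16 = 13.53 μm/a

r_corr = 13.5 μm/a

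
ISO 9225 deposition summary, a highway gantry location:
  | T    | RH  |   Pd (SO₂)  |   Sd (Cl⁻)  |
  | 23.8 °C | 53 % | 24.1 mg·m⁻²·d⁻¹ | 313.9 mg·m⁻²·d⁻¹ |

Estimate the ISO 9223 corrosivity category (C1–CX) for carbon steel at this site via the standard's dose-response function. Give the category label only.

carbon steel: T>10 °C ⇒ hinge -0.054·(23.8−10) = -0.7452
  SO₂ term: 1.77·24.1^0.52·exp(0.02·53-0.7452) = 12.69
  Sd branch = 0.102·Sd^0.62·e^(0.033·RH+0.04·T) = 53.66 μm/a
  sum: 12.69 + 53.66 → r_corr = 66.35 μm/a
ISO 9223 Table 2 (carbon steel): 50 < 66.3 ≤ 80 μm/a ⇒ C4

C4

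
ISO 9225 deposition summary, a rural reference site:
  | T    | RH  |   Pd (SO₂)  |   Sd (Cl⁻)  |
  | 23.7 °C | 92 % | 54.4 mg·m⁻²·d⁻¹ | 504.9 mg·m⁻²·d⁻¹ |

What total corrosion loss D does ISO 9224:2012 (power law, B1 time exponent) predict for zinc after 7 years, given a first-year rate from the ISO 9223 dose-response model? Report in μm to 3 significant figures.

D(7) = 55.8 μm

zinc: temperature factor f = -0.071·(13.7) = -0.9727
  SO₂ term: 0.0129·54.4^0.44·exp(0.046·92-0.9727) = 1.949
  Cl⁻ term: 0.0175·504.9^0.57·exp(0.008·92+0.085·23.7) = 9.515
  r_corr = 1.949 + 9.515 = 11.46 μm/a
Power-law: D(7) = r_corr · 7^0.813
  D(7) = 11.46 × 7^0.813 = 11.46 × 4.865 = 55.77 μm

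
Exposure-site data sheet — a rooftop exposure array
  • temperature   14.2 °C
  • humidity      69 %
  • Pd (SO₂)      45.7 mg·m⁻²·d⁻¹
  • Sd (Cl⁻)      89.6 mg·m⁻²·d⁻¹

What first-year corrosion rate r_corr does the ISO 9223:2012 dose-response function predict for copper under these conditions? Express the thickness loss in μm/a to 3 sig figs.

r_corr = 1.43 μm/a

copper: temperature factor f = -0.080·(4.2) = -0.3360
  sulphur-dioxide contribution → 0.5997 μm/a
  chloride contribution → 0.8295 μm/a
  total first-year rate 1.429 μm/a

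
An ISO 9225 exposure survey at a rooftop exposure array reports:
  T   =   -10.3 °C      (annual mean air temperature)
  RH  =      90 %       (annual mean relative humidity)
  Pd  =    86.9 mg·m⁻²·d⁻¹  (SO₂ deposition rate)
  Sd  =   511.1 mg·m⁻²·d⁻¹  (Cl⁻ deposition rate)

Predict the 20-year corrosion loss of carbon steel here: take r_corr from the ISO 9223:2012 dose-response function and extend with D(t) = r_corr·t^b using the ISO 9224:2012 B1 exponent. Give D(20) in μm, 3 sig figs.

carbon steel: f(T) = +0.150·(T−10) [T≤10 °C] = -3.0450
  Pd branch = 1.77·Pd^0.52·e^(0.02·RH+f) = 5.195 μm/a
  Cl⁻ term: 0.102·511.1^0.62·exp(0.033·90+0.04·-10.3) = 62.92
  sum: 5.195 + 62.92 → r_corr = 68.12 μm/a
ISO 9224: D(t) = r_corr · t^b with b = 0.523 (carbon steel, B1)
  D(20) = 68.12 × 20^0.523 = 68.12 × 4.791 = 326.4 μm

D(20) = 326 μm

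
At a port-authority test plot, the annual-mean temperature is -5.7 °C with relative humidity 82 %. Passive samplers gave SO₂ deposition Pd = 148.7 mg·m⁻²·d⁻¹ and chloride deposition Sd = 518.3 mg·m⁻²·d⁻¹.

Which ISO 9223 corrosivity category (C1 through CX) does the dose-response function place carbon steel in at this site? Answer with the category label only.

C4

carbon steel: f(T) = +0.150·(T−10) [T≤10 °C] = -2.3550
  sulphur-dioxide contribution → 11.67 μm/a
  chloride contribution → 58.59 μm/a
  ⇒ r_corr(carbon steel) = 70.26 μm/a
Category bounds: 50…80 μm/a bracket r_corr ⇒ C4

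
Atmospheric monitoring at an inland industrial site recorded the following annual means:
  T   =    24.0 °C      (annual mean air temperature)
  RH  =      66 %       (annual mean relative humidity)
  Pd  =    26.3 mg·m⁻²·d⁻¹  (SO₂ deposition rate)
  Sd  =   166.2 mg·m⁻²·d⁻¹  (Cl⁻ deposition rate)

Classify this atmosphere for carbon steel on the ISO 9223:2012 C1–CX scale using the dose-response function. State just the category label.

carbon steel: T>10 °C ⇒ hinge -0.054·(24.0−10) = -0.7560
  SO₂ term: 1.77·26.3^0.52·exp(0.02·66-0.7560) = 17.03
  Sd branch = 0.102·Sd^0.62·e^(0.033·RH+0.04·T) = 56 μm/a
  r_corr = 17.03 + 56 = 73.04 μm/a
ISO 9223 Table 2 (carbon steel): 50 < 73 ≤ 80 μm/a ⇒ C4

C4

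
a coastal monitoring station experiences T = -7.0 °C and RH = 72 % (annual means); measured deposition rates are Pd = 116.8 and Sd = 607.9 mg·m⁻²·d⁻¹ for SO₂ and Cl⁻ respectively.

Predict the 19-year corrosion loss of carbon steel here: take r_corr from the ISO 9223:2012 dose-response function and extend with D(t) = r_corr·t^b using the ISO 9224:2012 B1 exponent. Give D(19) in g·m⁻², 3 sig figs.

D(19) = 1.87e+03 g·m⁻²

carbon steel: f(T) = +0.150·(T−10) [T≤10 °C] = -2.5500
  sulphur-dioxide contribution → 6.934 μm/a
  chloride contribution → 44.14 μm/a
  ⇒ r_corr(carbon steel) = 51.08 μm/a
Power-law: D(19) = r_corr · 19^0.523
  D(19) = 51.08 × 19^0.523 = 51.08 × 4.664 = 238.2 μm
  Mass loss = 238.2 μm × 7.85 g/cm³ = 1870 g·m⁻²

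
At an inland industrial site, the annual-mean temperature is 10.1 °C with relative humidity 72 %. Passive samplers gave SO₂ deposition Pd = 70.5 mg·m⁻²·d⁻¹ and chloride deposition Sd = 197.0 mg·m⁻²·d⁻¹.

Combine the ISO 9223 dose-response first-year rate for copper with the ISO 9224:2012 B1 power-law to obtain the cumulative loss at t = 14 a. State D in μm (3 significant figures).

D(14) = 11.9 μm

copper: temperature factor f = -0.080·(0.1) = -0.0080
  SO₂ term: 0.0053·70.5^0.26·exp(0.059·72-0.0080) = 1.112
  Sd branch = 0.01025·Sd^0.27·e^(0.036·RH+0.049·T) = 0.9351 μm/a
  sum: 1.112 + 0.9351 → r_corr = 2.047 μm/a
ISO 9224: D(t) = r_corr · t^b with b = 0.667 (copper, B1)
  D(14) = 2.047 × 14^0.667 = 2.047 × 5.814 = 11.9 μm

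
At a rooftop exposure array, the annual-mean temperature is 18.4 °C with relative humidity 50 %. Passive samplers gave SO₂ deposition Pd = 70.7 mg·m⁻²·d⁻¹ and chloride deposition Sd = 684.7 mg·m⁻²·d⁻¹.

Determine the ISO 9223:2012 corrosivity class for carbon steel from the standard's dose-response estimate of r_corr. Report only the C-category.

carbon steel: temperature factor f = -0.054·(8.4) = -0.4536
  sulphur-dioxide contribution → 27.99 μm/a
  chloride contribution → 63.51 μm/a
  ⇒ r_corr(carbon steel) = 91.5 μm/a
91.5 μm/a falls in (80, 200] for carbon steel → category C5

C5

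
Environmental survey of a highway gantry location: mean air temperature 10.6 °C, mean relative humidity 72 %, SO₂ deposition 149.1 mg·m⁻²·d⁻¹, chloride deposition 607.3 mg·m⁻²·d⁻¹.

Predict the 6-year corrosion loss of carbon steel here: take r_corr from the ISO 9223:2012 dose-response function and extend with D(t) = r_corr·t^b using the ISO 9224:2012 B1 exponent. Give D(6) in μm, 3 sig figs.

D(6) = 477 μm

carbon steel: temperature factor f = -0.054·(0.6) = -0.0324
  SO₂ term: 1.77·149.1^0.52·exp(0.02·72-0.0324) = 97.61
  Cl⁻ term: 0.102·607.3^0.62·exp(0.033·72+0.04·10.6) = 89.19
  r_corr = 97.61 + 89.19 = 186.8 μm/a
ISO 9224: D(t) = r_corr · t^b with b = 0.523 (carbon steel, B1)
  D(6) = 186.8 × 6^0.523 = 186.8 × 2.553 = 476.8 μm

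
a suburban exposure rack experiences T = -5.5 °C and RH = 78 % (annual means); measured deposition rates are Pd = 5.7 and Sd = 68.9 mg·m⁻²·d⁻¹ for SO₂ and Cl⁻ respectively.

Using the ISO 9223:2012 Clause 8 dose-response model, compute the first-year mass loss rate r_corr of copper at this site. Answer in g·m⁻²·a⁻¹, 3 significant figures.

copper: f(T) = +0.126·(T−10) [T≤10 °C] = -1.9530
  Pd branch = 0.0053·Pd^0.26·e^(0.059·RH+f) = 0.1178 μm/a
  Sd branch = 0.01025·Sd^0.27·e^(0.036·RH+0.049·T) = 0.4069 μm/a
  r_corr = 0.1178 + 0.4069 = 0.5247 μm/a
Convert to mass loss: 0.5247 μm/a × 8.96 g/cm³ = 4.702 g·m⁻²·a⁻¹

r_corr = 4.70 g·m⁻²·a⁻¹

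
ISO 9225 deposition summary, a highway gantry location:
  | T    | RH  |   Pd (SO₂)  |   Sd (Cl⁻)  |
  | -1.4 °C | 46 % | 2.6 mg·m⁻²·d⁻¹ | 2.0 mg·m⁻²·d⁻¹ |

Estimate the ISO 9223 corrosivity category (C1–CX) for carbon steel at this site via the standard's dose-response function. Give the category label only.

carbon steel: temperature factor f = +0.150·(-11.4) = -1.7100
  sulphur-dioxide contribution → 1.32 μm/a
  chloride contribution → 0.6764 μm/a
  ⇒ r_corr(carbon steel) = 1.997 μm/a
ISO 9223 Table 2 (carbon steel): 1.3 < 2 ≤ 25 μm/a ⇒ C2

C2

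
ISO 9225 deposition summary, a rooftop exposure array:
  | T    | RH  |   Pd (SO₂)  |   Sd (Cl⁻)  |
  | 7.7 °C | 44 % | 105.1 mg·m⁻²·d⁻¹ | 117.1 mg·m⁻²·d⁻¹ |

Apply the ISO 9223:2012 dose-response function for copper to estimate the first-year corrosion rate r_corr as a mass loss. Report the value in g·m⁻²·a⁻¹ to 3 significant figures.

copper: f(T) = +0.126·(T−10) [T≤10 °C] = -0.2898
  Pd branch = 0.0053·Pd^0.26·e^(0.059·RH+f) = 0.1784 μm/a
  Cl⁻ term: 0.01025·117.1^0.27·exp(0.036·44+0.049·7.7) = 0.2636
  sum: 0.1784 + 0.2636 → r_corr = 0.4421 μm/a
Convert to mass loss: 0.4421 μm/a × 8.96 g/cm³ = 3.961 g·m⁻²·a⁻¹

r_corr = 3.96 g·m⁻²·a⁻¹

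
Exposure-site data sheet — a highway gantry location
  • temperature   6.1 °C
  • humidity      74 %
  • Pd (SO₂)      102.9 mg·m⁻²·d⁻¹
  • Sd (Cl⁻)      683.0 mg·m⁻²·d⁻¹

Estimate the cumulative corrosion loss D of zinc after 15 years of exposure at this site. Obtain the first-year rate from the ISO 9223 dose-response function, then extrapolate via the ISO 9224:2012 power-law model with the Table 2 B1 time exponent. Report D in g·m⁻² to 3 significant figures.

zinc: f(T) = +0.038·(T−10) [T≤10 °C] = -0.1482
  Pd branch = 0.0129·Pd^0.44·e^(0.046·RH+f) = 2.571 μm/a
  Sd branch = 0.0175·Sd^0.57·e^(0.008·RH+0.085·T) = 2.193 μm/a
  sum: 2.571 + 2.193 → r_corr = 4.763 μm/a
Long-term exponent b (ISO 9224 Table 2, B1) = 0.813
  D(15) = 4.763 × 15^0.813 = 4.763 × 9.04 = 43.06 μm
  Mass loss = 43.06 μm × 7.14 g/cm³ = 307.4 g·m⁻²

D(15) = 307 g·m⁻²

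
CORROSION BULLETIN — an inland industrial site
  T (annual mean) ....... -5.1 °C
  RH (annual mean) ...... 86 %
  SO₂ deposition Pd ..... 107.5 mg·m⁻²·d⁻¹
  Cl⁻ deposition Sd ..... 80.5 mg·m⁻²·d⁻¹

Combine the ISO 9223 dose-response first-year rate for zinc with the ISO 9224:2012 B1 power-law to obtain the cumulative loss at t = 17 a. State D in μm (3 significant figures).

D(17) = 32.5 μm

zinc: f(T) = +0.038·(T−10) [T≤10 °C] = -0.5738
  SO₂ term: 0.0129·107.5^0.44·exp(0.046·86-0.5738) = 2.974
  Cl⁻ term: 0.0175·80.5^0.57·exp(0.008·86+0.085·-5.1) = 0.2753
  r_corr = 2.974 + 0.2753 = 3.249 μm/a
Long-term exponent b (ISO 9224 Table 2, B1) = 0.813
  D(17) = 3.249 × 17^0.813 = 3.249 × 10.01 = 32.52 μm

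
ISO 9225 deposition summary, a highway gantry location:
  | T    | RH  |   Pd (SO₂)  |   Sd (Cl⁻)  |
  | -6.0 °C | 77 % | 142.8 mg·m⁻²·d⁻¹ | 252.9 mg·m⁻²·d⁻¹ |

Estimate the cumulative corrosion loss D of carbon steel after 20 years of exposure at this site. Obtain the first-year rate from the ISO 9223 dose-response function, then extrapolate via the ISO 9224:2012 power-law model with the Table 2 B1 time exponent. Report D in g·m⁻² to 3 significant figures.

carbon steel: f(T) = +0.150·(T−10) [T≤10 °C] = -2.4000
  SO₂ term: 1.77·142.8^0.52·exp(0.02·77-2.4000) = 9.884
  Sd branch = 0.102·Sd^0.62·e^(0.033·RH+0.04·T) = 31.46 μm/a
  sum: 9.884 + 31.46 → r_corr = 41.34 μm/a
ISO 9224: D(t) = r_corr · t^b with b = 0.523 (carbon steel, B1)
  D(20) = 41.34 × 20^0.523 = 41.34 × 4.791 = 198.1 μm
  Mass loss = 198.1 μm × 7.85 g/cm³ = 1555 g·m⁻²

D(20) = 1.55e+03 g·m⁻²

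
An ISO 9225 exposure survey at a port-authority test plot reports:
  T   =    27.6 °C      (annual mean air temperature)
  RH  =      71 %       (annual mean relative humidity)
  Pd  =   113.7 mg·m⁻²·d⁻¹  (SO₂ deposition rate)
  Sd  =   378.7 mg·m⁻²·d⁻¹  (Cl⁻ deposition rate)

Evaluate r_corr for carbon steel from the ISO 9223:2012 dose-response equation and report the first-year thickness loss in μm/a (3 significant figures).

carbon steel: temperature factor f = -0.054·(17.6) = -0.9504
  sulphur-dioxide contribution → 33.18 μm/a
  chloride contribution → 127.1 μm/a
  total first-year rate 160.3 μm/a

r_corr = 160 μm/a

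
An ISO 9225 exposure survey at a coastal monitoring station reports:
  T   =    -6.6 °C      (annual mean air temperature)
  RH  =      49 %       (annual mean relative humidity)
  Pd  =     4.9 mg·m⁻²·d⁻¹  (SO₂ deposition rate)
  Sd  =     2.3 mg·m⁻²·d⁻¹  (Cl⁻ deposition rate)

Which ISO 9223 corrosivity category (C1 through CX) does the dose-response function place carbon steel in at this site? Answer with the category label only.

carbon steel: f(T) = +0.150·(T−10) [T≤10 °C] = -2.4900
  sulphur-dioxide contribution → 0.8935 μm/a
  chloride contribution → 0.6614 μm/a
  ⇒ r_corr(carbon steel) = 1.555 μm/a
1.55 μm/a falls in (1.3, 25] for carbon steel → category C2

C2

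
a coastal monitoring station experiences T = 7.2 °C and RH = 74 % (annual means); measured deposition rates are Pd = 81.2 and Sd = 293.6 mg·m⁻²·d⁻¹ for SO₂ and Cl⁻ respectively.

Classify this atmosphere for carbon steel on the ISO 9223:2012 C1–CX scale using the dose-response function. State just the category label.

carbon steel: f(T) = +0.150·(T−10) [T≤10 °C] = -0.4200
  SO₂ term: 1.77·81.2^0.52·exp(0.02·74-0.4200) = 50.27
  Cl⁻ term: 0.102·293.6^0.62·exp(0.033·74+0.04·7.2) = 52.99
  sum: 50.27 + 52.99 → r_corr = 103.3 μm/a
ISO 9223 Table 2 (carbon steel): 80 < 103 ≤ 200 μm/a ⇒ C5

C5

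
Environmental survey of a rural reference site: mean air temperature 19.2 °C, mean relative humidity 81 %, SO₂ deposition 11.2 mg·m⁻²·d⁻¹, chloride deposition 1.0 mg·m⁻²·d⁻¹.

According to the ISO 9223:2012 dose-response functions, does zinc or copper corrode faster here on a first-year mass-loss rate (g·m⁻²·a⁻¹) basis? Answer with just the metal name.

zinc: f(T) = -0.071·(T−10) [T>10 °C] = -0.6532
  SO₂ term: 0.0129·11.2^0.44·exp(0.046·81-0.6532) = 0.8068
  Sd branch = 0.0175·Sd^0.57·e^(0.008·RH+0.085·T) = 0.1711 μm/a
  sum: 0.8068 + 0.1711 → r_corr = 0.9779 μm/a
  mass loss = 0.9779 μm/a × 7.14 g/cm³ = 6.982 g·m⁻²·a⁻¹
copper: f(T) = -0.080·(T−10) [T>10 °C] = -0.7360
  Pd branch = 0.0053·Pd^0.26·e^(0.059·RH+f) = 0.5661 μm/a
  Cl⁻ term: 0.01025·1.0^0.27·exp(0.036·81+0.049·19.2) = 0.485
  sum: 0.5661 + 0.485 → r_corr = 1.051 μm/a
  mass loss = 1.051 μm/a × 8.96 g/cm³ = 9.418 g·m⁻²·a⁻¹
Ordering by g·m⁻²·a⁻¹: copper (9.42) > zinc (6.98)

copper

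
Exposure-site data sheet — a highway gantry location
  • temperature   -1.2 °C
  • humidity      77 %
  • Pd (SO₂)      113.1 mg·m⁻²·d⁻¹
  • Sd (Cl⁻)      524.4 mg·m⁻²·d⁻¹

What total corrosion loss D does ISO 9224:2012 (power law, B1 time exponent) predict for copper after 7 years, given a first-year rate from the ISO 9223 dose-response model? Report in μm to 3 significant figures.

copper: T≤10 °C ⇒ hinge +0.126·(-1.2−10) = -1.4112
  Pd branch = 0.0053·Pd^0.26·e^(0.059·RH+f) = 0.4152 μm/a
  Cl⁻ term: 0.01025·524.4^0.27·exp(0.036·77+0.049·-1.2) = 0.8382
  sum: 0.4152 + 0.8382 → r_corr = 1.253 μm/a
ISO 9224: D(t) = r_corr · t^b with b = 0.667 (copper, B1)
  D(7) = 1.253 × 7^0.667 = 1.253 × 3.662 = 4.59 μm

D(7) = 4.59 μm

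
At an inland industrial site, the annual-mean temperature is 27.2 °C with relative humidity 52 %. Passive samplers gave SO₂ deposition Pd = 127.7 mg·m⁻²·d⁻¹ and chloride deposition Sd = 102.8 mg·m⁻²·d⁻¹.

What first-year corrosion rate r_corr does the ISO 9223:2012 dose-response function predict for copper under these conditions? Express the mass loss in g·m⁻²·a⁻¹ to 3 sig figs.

r_corr = 8.82 g·m⁻²·a⁻¹

copper: temperature factor f = -0.080·(17.2) = -1.3760
  Pd branch = 0.0053·Pd^0.26·e^(0.059·RH+f) = 0.1016 μm/a
  Sd branch = 0.01025·Sd^0.27·e^(0.036·RH+0.049·T) = 0.8827 μm/a
  r_corr = 0.1016 + 0.8827 = 0.9842 μm/a
Convert to mass loss: 0.9842 μm/a × 8.96 g/cm³ = 8.819 g·m⁻²·a⁻¹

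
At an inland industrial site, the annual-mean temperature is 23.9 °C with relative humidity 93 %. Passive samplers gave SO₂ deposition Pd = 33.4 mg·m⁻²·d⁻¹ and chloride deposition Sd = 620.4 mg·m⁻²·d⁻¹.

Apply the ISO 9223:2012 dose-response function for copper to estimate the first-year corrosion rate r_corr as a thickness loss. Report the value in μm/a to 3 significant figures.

copper: f(T) = -0.080·(T−10) [T>10 °C] = -1.1120
  SO₂ term: 0.0053·33.4^0.26·exp(0.059·93-1.1120) = 1.048
  Cl⁻ term: 0.01025·620.4^0.27·exp(0.036·93+0.049·23.9) = 5.338
  r_corr = 1.048 + 5.338 = 6.386 μm/a

r_corr = 6.39 μm/a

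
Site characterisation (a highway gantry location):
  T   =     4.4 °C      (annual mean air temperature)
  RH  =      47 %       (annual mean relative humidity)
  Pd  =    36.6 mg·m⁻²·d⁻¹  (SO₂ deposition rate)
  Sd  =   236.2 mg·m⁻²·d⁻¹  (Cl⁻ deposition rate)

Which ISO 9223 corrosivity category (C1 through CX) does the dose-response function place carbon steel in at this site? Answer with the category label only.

C3

carbon steel: f(T) = +0.150·(T−10) [T≤10 °C] = -0.8400
  sulphur-dioxide contribution → 12.72 μm/a
  chloride contribution → 16.98 μm/a
  total first-year rate 29.7 μm/a
Category bounds: 25…50 μm/a bracket r_corr ⇒ C3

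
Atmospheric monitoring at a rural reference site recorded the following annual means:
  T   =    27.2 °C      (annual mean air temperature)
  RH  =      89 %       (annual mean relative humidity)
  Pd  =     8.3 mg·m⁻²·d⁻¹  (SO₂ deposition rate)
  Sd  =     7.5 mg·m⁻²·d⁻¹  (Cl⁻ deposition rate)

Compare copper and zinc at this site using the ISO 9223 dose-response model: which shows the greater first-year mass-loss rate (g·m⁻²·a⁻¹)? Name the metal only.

copper

copper: f(T) = -0.080·(T−10) [T>10 °C] = -1.3760
  Pd branch = 0.0053·Pd^0.26·e^(0.059·RH+f) = 0.4427 μm/a
  Cl⁻ term: 0.01025·7.5^0.27·exp(0.036·89+0.049·27.2) = 1.649
  sum: 0.4427 + 1.649 → r_corr = 2.092 μm/a
  mass loss = 2.092 μm/a × 8.96 g/cm³ = 18.74 g·m⁻²·a⁻¹
zinc: temperature factor f = -0.071·(17.2) = -1.2212
  Pd branch = 0.0129·Pd^0.44·e^(0.046·RH+f) = 0.5789 μm/a
  Sd branch = 0.0175·Sd^0.57·e^(0.008·RH+0.085·T) = 1.135 μm/a
  sum: 0.5789 + 1.135 → r_corr = 1.714 μm/a
  mass loss = 1.714 μm/a × 7.14 g/cm³ = 12.24 g·m⁻²·a⁻¹
Ordering by g·m⁻²·a⁻¹: copper (18.7) > zinc (12.2)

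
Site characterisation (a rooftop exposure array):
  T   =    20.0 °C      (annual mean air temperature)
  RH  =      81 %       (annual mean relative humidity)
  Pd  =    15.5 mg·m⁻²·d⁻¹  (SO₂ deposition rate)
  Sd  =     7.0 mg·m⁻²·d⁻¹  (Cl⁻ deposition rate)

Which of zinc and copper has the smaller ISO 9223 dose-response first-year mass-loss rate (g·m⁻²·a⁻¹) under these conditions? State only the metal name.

zinc

zinc: T>10 °C ⇒ hinge -0.071·(20.0−10) = -0.7100
  SO₂ term: 0.0129·15.5^0.44·exp(0.046·81-0.7100) = 0.8794
  Cl⁻ term: 0.0175·7.0^0.57·exp(0.008·81+0.085·20.0) = 0.5552
  sum: 0.8794 + 0.5552 → r_corr = 1.435 μm/a
  mass loss = 1.435 μm/a × 7.14 g/cm³ = 10.24 g·m⁻²·a⁻¹
copper: f(T) = -0.080·(T−10) [T>10 °C] = -0.8000
  Pd branch = 0.0053·Pd^0.26·e^(0.059·RH+f) = 0.5779 μm/a
  Sd branch = 0.01025·Sd^0.27·e^(0.036·RH+0.049·T) = 0.8529 μm/a
  sum: 0.5779 + 0.8529 → r_corr = 1.431 μm/a
  mass loss = 1.431 μm/a × 8.96 g/cm³ = 12.82 g·m⁻²·a⁻¹
Ordering by g·m⁻²·a⁻¹: copper (12.8) > zinc (10.2)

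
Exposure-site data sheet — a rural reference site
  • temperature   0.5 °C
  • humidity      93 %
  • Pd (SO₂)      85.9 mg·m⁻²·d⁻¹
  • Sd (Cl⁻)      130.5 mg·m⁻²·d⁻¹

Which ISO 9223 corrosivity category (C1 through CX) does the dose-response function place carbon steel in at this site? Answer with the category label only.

carbon steel: temperature factor f = +0.150·(-9.5) = -1.4250
  Pd branch = 1.77·Pd^0.52·e^(0.02·RH+f) = 27.71 μm/a
  Cl⁻ term: 0.102·130.5^0.62·exp(0.033·93+0.04·0.5) = 45.9
  sum: 27.71 + 45.9 → r_corr = 73.61 μm/a
73.6 μm/a falls in (50, 80] for carbon steel → category C4

C4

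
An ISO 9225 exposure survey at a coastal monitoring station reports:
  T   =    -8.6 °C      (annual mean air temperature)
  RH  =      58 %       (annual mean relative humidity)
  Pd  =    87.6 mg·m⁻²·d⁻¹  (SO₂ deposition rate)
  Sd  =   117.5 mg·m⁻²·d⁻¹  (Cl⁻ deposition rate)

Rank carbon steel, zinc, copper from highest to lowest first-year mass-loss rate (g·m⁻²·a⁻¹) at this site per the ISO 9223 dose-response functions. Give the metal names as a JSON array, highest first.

carbon steel: f(T) = +0.150·(T−10) [T≤10 °C] = -2.7900
  SO₂ term: 1.77·87.6^0.52·exp(0.02·58-2.7900) = 3.55
  Cl⁻ term: 0.102·117.5^0.62·exp(0.033·58+0.04·-8.6) = 9.416
  r_corr = 3.55 + 9.416 = 12.97 μm/a
  mass loss = 12.97 μm/a × 7.85 g/cm³ = 101.8 g·m⁻²·a⁻¹
zinc: T≤10 °C ⇒ hinge +0.038·(-8.6−10) = -0.7068
  SO₂ term: 0.0129·87.6^0.44·exp(0.046·58-0.7068) = 0.6562
  Sd branch = 0.0175·Sd^0.57·e^(0.008·RH+0.085·T) = 0.2028 μm/a
  sum: 0.6562 + 0.2028 → r_corr = 0.859 μm/a
  mass loss = 0.859 μm/a × 7.14 g/cm³ = 6.133 g·m⁻²·a⁻¹
copper: T≤10 °C ⇒ hinge +0.126·(-8.6−10) = -2.3436
  SO₂ term: 0.0053·87.6^0.26·exp(0.059·58-2.3436) = 0.04985
  Cl⁻ term: 0.01025·117.5^0.27·exp(0.036·58+0.049·-8.6) = 0.1965
  sum: 0.04985 + 0.1965 → r_corr = 0.2464 μm/a
  mass loss = 0.2464 μm/a × 8.96 g/cm³ = 2.208 g·m⁻²·a⁻¹
Ordering by g·m⁻²·a⁻¹: carbon steel (102) > zinc (6.13) > copper (2.21)

["carbon steel", "zinc", "copper"]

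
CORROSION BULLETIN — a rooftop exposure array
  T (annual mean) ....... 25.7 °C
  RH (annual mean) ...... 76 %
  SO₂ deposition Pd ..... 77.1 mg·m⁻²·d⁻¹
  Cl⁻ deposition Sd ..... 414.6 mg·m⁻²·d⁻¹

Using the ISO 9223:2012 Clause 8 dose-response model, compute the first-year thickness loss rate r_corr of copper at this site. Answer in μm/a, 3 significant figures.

copper: temperature factor f = -0.080·(15.7) = -1.2560
  sulphur-dioxide contribution → 0.4138 μm/a
  chloride contribution → 2.835 μm/a
  total first-year rate 3.249 μm/a

r_corr = 3.25 μm/a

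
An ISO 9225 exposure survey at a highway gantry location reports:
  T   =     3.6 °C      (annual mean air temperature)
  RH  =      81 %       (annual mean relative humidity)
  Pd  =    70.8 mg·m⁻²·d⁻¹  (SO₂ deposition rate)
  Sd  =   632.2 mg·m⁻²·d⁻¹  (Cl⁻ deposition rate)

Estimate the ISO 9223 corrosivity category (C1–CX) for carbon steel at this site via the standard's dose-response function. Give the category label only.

carbon steel: T≤10 °C ⇒ hinge +0.150·(3.6−10) = -0.9600
  Pd branch = 1.77·Pd^0.52·e^(0.02·RH+f) = 31.38 μm/a
  Sd branch = 0.102·Sd^0.62·e^(0.033·RH+0.04·T) = 93.01 μm/a
  sum: 31.38 + 93.01 → r_corr = 124.4 μm/a
Category bounds: 80…200 μm/a bracket r_corr ⇒ C5

C5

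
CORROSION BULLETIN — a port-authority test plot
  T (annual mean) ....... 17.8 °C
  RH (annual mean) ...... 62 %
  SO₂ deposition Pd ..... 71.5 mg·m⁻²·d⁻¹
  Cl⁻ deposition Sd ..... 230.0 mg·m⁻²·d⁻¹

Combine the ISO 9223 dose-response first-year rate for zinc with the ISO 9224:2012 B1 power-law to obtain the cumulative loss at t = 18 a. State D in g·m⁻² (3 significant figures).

zinc: f(T) = -0.071·(T−10) [T>10 °C] = -0.5538
  SO₂ term: 0.0129·71.5^0.44·exp(0.046·62-0.5538) = 0.8406
  Sd branch = 0.0175·Sd^0.57·e^(0.008·RH+0.085·T) = 2.895 μm/a
  sum: 0.8406 + 2.895 → r_corr = 3.736 μm/a
Power-law: D(18) = r_corr · 18^0.813
  D(18) = 3.736 × 18^0.813 = 3.736 × 10.48 = 39.17 μm
  Mass loss = 39.17 μm × 7.14 g/cm³ = 279.7 g·m⁻²

D(18) = 280 g·m⁻²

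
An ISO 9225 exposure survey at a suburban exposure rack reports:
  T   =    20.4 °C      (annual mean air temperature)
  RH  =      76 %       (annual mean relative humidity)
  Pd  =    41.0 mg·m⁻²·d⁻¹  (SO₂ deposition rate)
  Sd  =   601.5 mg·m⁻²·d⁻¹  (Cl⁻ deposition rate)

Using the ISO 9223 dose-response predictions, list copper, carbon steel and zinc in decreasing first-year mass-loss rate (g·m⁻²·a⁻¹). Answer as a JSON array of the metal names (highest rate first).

["carbon steel", "zinc", "copper"]

copper: temperature factor f = -0.080·(10.4) = -0.8320
  sulphur-dioxide contribution → 0.5366 μm/a
  chloride contribution → 2.418 μm/a
  total first-year rate 2.955 μm/a
  mass loss = 2.955 μm/a × 8.96 g/cm³ = 26.47 g·m⁻²·a⁻¹
carbon steel: f(T) = -0.054·(T−10) [T>10 °C] = -0.5616
  sulphur-dioxide contribution → 31.83 μm/a
  chloride contribution → 149.7 μm/a
  total first-year rate 181.6 μm/a
  mass loss = 181.6 μm/a × 7.85 g/cm³ = 1425 g·m⁻²·a⁻¹
zinc: f(T) = -0.071·(T−10) [T>10 °C] = -0.7384
  sulphur-dioxide contribution → 1.042 μm/a
  chloride contribution → 6.987 μm/a
  ⇒ r_corr(zinc) = 8.029 μm/a
  mass loss = 8.029 μm/a × 7.14 g/cm³ = 57.33 g·m⁻²·a⁻¹
Ordering by g·m⁻²·a⁻¹: carbon steel (1430) > zinc (57.3) > copper (26.5)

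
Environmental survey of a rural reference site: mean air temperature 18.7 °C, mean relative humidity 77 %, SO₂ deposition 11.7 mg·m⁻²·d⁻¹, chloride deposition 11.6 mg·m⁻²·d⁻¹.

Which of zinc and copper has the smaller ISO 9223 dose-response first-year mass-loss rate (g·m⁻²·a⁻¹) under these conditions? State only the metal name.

zinc

zinc: f(T) = -0.071·(T−10) [T>10 °C] = -0.6177
  Pd branch = 0.0129·Pd^0.44·e^(0.046·RH+f) = 0.7089 μm/a
  Sd branch = 0.0175·Sd^0.57·e^(0.008·RH+0.085·T) = 0.6421 μm/a
  sum: 0.7089 + 0.6421 → r_corr = 1.351 μm/a
  mass loss = 1.351 μm/a × 7.14 g/cm³ = 9.646 g·m⁻²·a⁻¹
copper: f(T) = -0.080·(T−10) [T>10 °C] = -0.6960
  SO₂ term: 0.0053·11.7^0.26·exp(0.059·77-0.6960) = 0.4707
  Cl⁻ term: 0.01025·11.6^0.27·exp(0.036·77+0.049·18.7) = 0.7942
  sum: 0.4707 + 0.7942 → r_corr = 1.265 μm/a
  mass loss = 1.265 μm/a × 8.96 g/cm³ = 11.33 g·m⁻²·a⁻¹
Ordering by g·m⁻²·a⁻¹: copper (11.3) > zinc (9.65)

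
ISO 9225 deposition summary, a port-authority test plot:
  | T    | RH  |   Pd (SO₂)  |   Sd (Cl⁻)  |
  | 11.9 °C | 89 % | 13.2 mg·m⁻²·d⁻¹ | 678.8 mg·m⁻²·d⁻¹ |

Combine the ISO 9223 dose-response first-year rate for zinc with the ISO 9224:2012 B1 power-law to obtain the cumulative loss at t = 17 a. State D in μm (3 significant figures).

zinc: temperature factor f = -0.071·(1.9) = -0.1349
  Pd branch = 0.0129·Pd^0.44·e^(0.046·RH+f) = 2.104 μm/a
  Sd branch = 0.0175·Sd^0.57·e^(0.008·RH+0.085·T) = 4.033 μm/a
  r_corr = 2.104 + 4.033 = 6.137 μm/a
Power-law: D(17) = r_corr · 17^0.813
  D(17) = 6.137 × 17^0.813 = 6.137 × 10.01 = 61.42 μm

D(17) = 61.4 μm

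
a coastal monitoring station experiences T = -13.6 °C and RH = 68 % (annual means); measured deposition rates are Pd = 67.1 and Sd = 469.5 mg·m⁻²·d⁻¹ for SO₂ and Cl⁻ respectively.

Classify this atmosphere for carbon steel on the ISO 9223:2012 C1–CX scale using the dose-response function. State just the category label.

carbon steel: f(T) = +0.150·(T−10) [T≤10 °C] = -3.5400
  SO₂ term: 1.77·67.1^0.52·exp(0.02·68-3.5400) = 1.783
  Cl⁻ term: 0.102·469.5^0.62·exp(0.033·68+0.04·-13.6) = 25.31
  r_corr = 1.783 + 25.31 = 27.09 μm/a
ISO 9223 Table 2 (carbon steel): 25 < 27.1 ≤ 50 μm/a ⇒ C3

C3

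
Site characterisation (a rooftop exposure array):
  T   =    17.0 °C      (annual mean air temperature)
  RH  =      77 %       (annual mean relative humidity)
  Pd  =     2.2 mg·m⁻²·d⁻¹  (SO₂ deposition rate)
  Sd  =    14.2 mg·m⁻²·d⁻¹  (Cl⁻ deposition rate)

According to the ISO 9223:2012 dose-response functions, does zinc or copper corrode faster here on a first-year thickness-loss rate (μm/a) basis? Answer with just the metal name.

copper

zinc: T>10 °C ⇒ hinge -0.071·(17.0−10) = -0.4970
  sulphur-dioxide contribution → 0.3834 μm/a
  chloride contribution → 0.6236 μm/a
  total first-year rate 1.007 μm/a
copper: T>10 °C ⇒ hinge -0.080·(17.0−10) = -0.5600
  sulphur-dioxide contribution → 0.3492 μm/a
  chloride contribution → 0.7717 μm/a
  ⇒ r_corr(copper) = 1.121 μm/a
Ordering by μm/a: copper (1.12) > zinc (1.01)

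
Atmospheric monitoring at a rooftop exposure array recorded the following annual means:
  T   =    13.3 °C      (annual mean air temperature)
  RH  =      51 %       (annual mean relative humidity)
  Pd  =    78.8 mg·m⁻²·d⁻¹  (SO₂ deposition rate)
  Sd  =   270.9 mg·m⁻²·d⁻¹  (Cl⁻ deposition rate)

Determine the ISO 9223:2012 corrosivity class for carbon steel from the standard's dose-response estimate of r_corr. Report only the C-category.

carbon steel: temperature factor f = -0.054·(3.3) = -0.1782
  Pd branch = 1.77·Pd^0.52·e^(0.02·RH+f) = 39.79 μm/a
  Cl⁻ term: 0.102·270.9^0.62·exp(0.033·51+0.04·13.3) = 30.12
  sum: 39.79 + 30.12 → r_corr = 69.91 μm/a
69.9 μm/a falls in (50, 80] for carbon steel → category C4

C4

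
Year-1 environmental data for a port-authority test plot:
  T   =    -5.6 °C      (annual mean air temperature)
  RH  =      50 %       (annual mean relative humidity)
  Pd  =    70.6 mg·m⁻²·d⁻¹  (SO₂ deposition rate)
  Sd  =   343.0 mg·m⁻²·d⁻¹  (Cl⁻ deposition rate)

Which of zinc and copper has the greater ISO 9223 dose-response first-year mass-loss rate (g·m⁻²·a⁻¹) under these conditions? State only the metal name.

zinc: f(T) = +0.038·(T−10) [T≤10 °C] = -0.5928
  Pd branch = 0.0129·Pd^0.44·e^(0.046·RH+f) = 0.4629 μm/a
  Cl⁻ term: 0.0175·343.0^0.57·exp(0.008·50+0.085·-5.6) = 0.452
  r_corr = 0.4629 + 0.452 = 0.9149 μm/a
  mass loss = 0.9149 μm/a × 7.14 g/cm³ = 6.532 g·m⁻²·a⁻¹
copper: f(T) = +0.126·(T−10) [T≤10 °C] = -1.9656
  Pd branch = 0.0053·Pd^0.26·e^(0.059·RH+f) = 0.0429 μm/a
  Cl⁻ term: 0.01025·343.0^0.27·exp(0.036·50+0.049·-5.6) = 0.2279
  sum: 0.0429 + 0.2279 → r_corr = 0.2708 μm/a
  mass loss = 0.2708 μm/a × 8.96 g/cm³ = 2.427 g·m⁻²·a⁻¹
Ordering by g·m⁻²·a⁻¹: zinc (6.53) > copper (2.43)

zinc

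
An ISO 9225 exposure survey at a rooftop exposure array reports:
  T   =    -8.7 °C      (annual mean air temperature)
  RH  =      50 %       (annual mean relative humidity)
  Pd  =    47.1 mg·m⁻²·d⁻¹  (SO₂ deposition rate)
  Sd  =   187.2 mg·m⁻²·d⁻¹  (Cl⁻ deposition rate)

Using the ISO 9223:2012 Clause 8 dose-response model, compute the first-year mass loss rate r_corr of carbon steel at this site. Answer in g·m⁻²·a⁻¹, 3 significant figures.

r_corr = 92.4 g·m⁻²·a⁻¹

carbon steel: temperature factor f = +0.150·(-18.7) = -2.8050
  Pd branch = 1.77·Pd^0.52·e^(0.02·RH+f) = 2.158 μm/a
  Cl⁻ term: 0.102·187.2^0.62·exp(0.033·50+0.04·-8.7) = 9.613
  sum: 2.158 + 9.613 → r_corr = 11.77 μm/a
Convert to mass loss: 11.77 μm/a × 7.85 g/cm³ = 92.41 g·m⁻²·a⁻¹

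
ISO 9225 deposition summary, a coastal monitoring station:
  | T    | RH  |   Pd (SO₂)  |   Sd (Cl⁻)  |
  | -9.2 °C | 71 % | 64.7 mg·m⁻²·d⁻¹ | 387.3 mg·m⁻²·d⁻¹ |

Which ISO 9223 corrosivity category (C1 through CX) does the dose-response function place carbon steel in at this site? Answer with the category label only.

C3

carbon steel: f(T) = +0.150·(T−10) [T≤10 °C] = -2.8800
  Pd branch = 1.77·Pd^0.52·e^(0.02·RH+f) = 3.594 μm/a
  Sd branch = 0.102·Sd^0.62·e^(0.033·RH+0.04·T) = 29.57 μm/a
  sum: 3.594 + 29.57 → r_corr = 33.17 μm/a
ISO 9223 Table 2 (carbon steel): 25 < 33.2 ≤ 50 μm/a ⇒ C3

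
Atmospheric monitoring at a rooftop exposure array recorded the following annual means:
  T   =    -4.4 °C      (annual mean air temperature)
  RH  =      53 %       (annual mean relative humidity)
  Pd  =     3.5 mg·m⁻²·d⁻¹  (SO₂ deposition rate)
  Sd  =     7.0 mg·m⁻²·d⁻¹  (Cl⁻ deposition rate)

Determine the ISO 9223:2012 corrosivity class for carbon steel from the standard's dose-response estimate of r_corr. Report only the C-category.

carbon steel: T≤10 °C ⇒ hinge +0.150·(-4.4−10) = -2.1600
  SO₂ term: 1.77·3.5^0.52·exp(0.02·53-2.1600) = 1.13
  Cl⁻ term: 0.102·7.0^0.62·exp(0.033·53+0.04·-4.4) = 1.643
  r_corr = 1.13 + 1.643 = 2.773 μm/a
ISO 9223 Table 2 (carbon steel): 1.3 < 2.77 ≤ 25 μm/a ⇒ C2

C2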